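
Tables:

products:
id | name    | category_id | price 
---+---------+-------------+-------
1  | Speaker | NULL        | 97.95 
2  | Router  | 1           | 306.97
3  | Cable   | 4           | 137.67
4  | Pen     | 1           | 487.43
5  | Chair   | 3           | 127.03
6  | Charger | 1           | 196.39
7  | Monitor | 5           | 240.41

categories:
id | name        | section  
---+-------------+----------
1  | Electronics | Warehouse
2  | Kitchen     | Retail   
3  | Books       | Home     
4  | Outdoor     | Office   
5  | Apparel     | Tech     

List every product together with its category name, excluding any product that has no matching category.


INNER JOIN keeps only products rows whose category_id matches an id in categories. Walk through each product:
  - product 1 (Speaker): category_id=NULL, no match -> dropped
  - product 2 (Router): category_id=1 -> matches Electronics
  - product 3 (Cable): category_id=4 -> matches Outdoor
  - product 4 (Pen): category_id=1 -> matches Electronics
  - product 5 (Chair): category_id=3 -> matches Books
  - product 6 (Charger): category_id=1 -> matches Electronics
  - product 7 (Monitor): category_id=5 -> matches Apparel
So 1 of 7 rows is dropped.

SQL:
SELECT a.name, b.name AS category
FROM products a
INNER JOIN categories b ON a.category_id = b.id

Result:
name    | category   
--------+------------
Router  | Electronics
Cable   | Outdoor    
Pen     | Electronics
Chair   | Books      
Charger | Electronics
Monitor | Apparel    


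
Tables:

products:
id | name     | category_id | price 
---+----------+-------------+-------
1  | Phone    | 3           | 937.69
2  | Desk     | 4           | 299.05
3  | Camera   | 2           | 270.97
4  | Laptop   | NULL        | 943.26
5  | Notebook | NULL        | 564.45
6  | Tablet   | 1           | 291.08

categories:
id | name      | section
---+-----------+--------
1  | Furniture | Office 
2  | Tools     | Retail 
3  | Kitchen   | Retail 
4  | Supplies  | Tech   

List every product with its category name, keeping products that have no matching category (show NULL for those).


LEFT JOIN keeps every row from products (the left table); where category_id has no match in categories, the category columns become NULL. Walk through each product:
  - product 1 (Phone): category_id=3 -> matches Kitchen
  - product 2 (Desk): category_id=4 -> matches Supplies
  - product 3 (Camera): category_id=2 -> matches Tools
  - product 4 (Laptop): category_id=NULL, no match -> kept with NULL
  - product 5 (Notebook): category_id=NULL, no match -> kept with NULL
  - product 6 (Tablet): category_id=1 -> matches Furniture
All 6 rows appear; 2 have NULL category.

SQL:
SELECT a.name, b.name AS category
FROM products a
LEFT JOIN categories b ON a.category_id = b.id

Result:
name     | category 
---------+----------
Phone    | Kitchen  
Desk     | Supplies 
Camera   | Tools    
Laptop   | NULL     
Notebook | NULL     
Tablet   | Furniture


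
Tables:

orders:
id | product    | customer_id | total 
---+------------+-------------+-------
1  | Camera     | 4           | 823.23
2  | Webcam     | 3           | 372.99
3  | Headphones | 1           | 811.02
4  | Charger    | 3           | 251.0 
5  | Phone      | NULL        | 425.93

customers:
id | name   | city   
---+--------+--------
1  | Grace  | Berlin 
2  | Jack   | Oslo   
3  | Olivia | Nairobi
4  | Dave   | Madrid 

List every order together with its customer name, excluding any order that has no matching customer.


INNER JOIN keeps only orders rows whose customer_id matches an id in customers. Walk through each order:
  - order 1 (Camera): customer_id=4 -> matches Dave
  - order 2 (Webcam): customer_id=3 -> matches Olivia
  - order 3 (Headphones): customer_id=1 -> matches Grace
  - order 4 (Charger): customer_id=3 -> matches Olivia
  - order 5 (Phone): customer_id=NULL, no match -> dropped
So 1 of 5 rows is dropped.

SQL:
SELECT a.product, b.name AS customer
FROM orders a
INNER JOIN customers b ON a.customer_id = b.id

Result:
product    | customer
-----------+---------
Camera     | Dave    
Webcam     | Olivia  
Headphones | Grace   
Charger    | Olivia  


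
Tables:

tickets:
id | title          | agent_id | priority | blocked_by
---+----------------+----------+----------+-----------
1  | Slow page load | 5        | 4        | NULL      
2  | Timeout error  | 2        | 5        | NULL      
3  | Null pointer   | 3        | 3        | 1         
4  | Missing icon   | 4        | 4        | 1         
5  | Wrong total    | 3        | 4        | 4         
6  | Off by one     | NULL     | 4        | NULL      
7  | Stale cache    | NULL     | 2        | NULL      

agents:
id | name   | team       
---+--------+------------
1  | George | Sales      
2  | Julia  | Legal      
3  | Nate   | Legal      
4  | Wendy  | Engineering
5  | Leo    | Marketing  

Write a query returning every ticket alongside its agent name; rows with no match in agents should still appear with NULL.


LEFT JOIN keeps every row from tickets (the left table); where agent_id has no match in agents, the agent columns become NULL. Walk through each ticket:
  - ticket 1 (Slow page load): agent_id=5 -> matches Leo
  - ticket 2 (Timeout error): agent_id=2 -> matches Julia
  - ticket 3 (Null pointer): agent_id=3 -> matches Nate
  - ticket 4 (Missing icon): agent_id=4 -> matches Wendy
  - ticket 5 (Wrong total): agent_id=3 -> matches Nate
  - ticket 6 (Off by one): agent_id=NULL, no match -> kept with NULL
  - ticket 7 (Stale cache): agent_id=NULL, no match -> kept with NULL
All 7 rows appear; 2 have NULL agent.

SQL:
SELECT a.title, b.name AS agent
FROM tickets a
LEFT JOIN agents b ON a.agent_id = b.id

Result:
title          | agent
---------------+------
Slow page load | Leo  
Timeout error  | Julia
Null pointer   | Nate 
Missing icon   | Wendy
Wrong total    | Nate 
Off by one     | NULL 
Stale cache    | NULL 


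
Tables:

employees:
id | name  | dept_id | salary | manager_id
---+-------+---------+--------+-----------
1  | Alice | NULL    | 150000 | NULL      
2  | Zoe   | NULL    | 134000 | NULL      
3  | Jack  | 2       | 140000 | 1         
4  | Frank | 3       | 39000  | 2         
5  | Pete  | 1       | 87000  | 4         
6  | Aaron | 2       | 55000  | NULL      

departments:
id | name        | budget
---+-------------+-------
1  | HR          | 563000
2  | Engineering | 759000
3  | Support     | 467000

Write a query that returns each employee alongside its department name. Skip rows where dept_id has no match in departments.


INNER JOIN keeps only employees rows whose dept_id matches an id in departments. Walk through each employee:
  - employee 1 (Alice): dept_id=NULL, no match -> dropped
  - employee 2 (Zoe): dept_id=NULL, no match -> dropped
  - employee 3 (Jack): dept_id=2 -> matches Engineering
  - employee 4 (Frank): dept_id=3 -> matches Support
  - employee 5 (Pete): dept_id=1 -> matches HR
  - employee 6 (Aaron): dept_id=2 -> matches Engineering
So 2 of 6 rows are dropped.

SQL:
SELECT a.name, b.name AS department
FROM employees a
INNER JOIN departments b ON a.dept_id = b.id

Result:
name  | department 
------+------------
Jack  | Engineering
Frank | Support    
Pete  | HR         
Aaron | Engineering


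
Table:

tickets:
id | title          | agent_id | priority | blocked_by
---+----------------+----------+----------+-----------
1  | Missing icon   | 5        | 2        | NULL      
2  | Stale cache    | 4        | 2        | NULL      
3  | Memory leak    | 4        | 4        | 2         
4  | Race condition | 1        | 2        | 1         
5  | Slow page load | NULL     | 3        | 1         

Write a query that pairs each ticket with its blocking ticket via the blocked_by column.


This is a self-join: tickets is joined to a second copy of itself, matching each row's blocked_by to another row's id. Use LEFT JOIN so rows with blocked_by=NULL are kept.
  - ticket 1 (Missing icon): blocked_by=NULL -> NULL
  - ticket 2 (Stale cache): blocked_by=NULL -> NULL
  - ticket 3 (Memory leak): blocked_by=2 -> Stale cache
  - ticket 4 (Race condition): blocked_by=1 -> Missing icon
  - ticket 5 (Slow page load): blocked_by=1 -> Missing icon

SQL:
SELECT a.title AS item, b.title AS blocked_by
FROM tickets a
LEFT JOIN tickets b ON a.blocked_by = b.id

Result:
item           | blocked_by  
---------------+-------------
Missing icon   | NULL        
Stale cache    | NULL        
Memory leak    | Stale cache 
Race condition | Missing icon
Slow page load | Missing icon


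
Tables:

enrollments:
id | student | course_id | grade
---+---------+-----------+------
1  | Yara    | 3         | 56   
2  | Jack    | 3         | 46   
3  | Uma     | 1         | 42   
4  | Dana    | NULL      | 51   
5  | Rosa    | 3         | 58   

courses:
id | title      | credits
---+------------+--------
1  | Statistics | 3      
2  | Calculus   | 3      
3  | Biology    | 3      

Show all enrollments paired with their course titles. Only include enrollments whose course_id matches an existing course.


INNER JOIN keeps only enrollments rows whose course_id matches an id in courses. Walk through each enrollment:
  - enrollment 1 (Yara): course_id=3 -> matches Biology
  - enrollment 2 (Jack): course_id=3 -> matches Biology
  - enrollment 3 (Uma): course_id=1 -> matches Statistics
  - enrollment 4 (Dana): course_id=NULL, no match -> dropped
  - enrollment 5 (Rosa): course_id=3 -> matches Biology
So 1 of 5 rows is dropped.

SQL:
SELECT a.student, b.title AS course
FROM enrollments a
INNER JOIN courses b ON a.course_id = b.id

Result:
student | course    
--------+-----------
Yara    | Biology   
Jack    | Biology   
Uma     | Statistics
Rosa    | Biology   


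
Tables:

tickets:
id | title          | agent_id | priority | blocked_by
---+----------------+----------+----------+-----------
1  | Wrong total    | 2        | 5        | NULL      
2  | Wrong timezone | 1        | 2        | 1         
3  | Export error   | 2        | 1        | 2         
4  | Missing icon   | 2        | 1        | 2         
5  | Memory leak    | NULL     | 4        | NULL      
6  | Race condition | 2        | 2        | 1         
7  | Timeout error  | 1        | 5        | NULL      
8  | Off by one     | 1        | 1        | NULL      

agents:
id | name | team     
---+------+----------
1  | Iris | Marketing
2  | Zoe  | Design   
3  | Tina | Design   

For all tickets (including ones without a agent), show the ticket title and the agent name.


LEFT JOIN keeps every row from tickets (the left table); where agent_id has no match in agents, the agent columns become NULL. Walk through each ticket:
  - ticket 1 (Wrong total): agent_id=2 -> matches Zoe
  - ticket 2 (Wrong timezone): agent_id=1 -> matches Iris
  - ticket 3 (Export error): agent_id=2 -> matches Zoe
  - ticket 4 (Missing icon): agent_id=2 -> matches Zoe
  - ticket 5 (Memory leak): agent_id=NULL, no match -> kept with NULL
  - ticket 6 (Race condition): agent_id=2 -> matches Zoe
  - ticket 7 (Timeout error): agent_id=1 -> matches Iris
  - ticket 8 (Off by one): agent_id=1 -> matches Iris
All 8 rows appear; 1 has NULL agent.

SQL:
SELECT a.title, b.name AS agent
FROM tickets a
LEFT JOIN agents b ON a.agent_id = b.id

Result:
title          | agent
---------------+------
Wrong total    | Zoe  
Wrong timezone | Iris 
Export error   | Zoe  
Missing icon   | Zoe  
Memory leak    | NULL 
Race condition | Zoe  
Timeout error  | Iris 
Off by one     | Iris 


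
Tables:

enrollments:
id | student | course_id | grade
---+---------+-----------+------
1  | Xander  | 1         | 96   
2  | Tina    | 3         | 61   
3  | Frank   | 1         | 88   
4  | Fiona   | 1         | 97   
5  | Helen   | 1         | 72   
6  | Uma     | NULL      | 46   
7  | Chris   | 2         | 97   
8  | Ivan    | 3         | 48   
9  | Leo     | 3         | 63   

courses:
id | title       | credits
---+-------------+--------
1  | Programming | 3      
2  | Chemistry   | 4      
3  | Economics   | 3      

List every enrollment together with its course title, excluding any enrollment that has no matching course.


INNER JOIN keeps only enrollments rows whose course_id matches an id in courses. Walk through each enrollment:
  - enrollment 1 (Xander): course_id=1 -> matches Programming
  - enrollment 2 (Tina): course_id=3 -> matches Economics
  - enrollment 3 (Frank): course_id=1 -> matches Programming
  - enrollment 4 (Fiona): course_id=1 -> matches Programming
  - enrollment 5 (Helen): course_id=1 -> matches Programming
  - enrollment 6 (Uma): course_id=NULL, no match -> dropped
  - enrollment 7 (Chris): course_id=2 -> matches Chemistry
  - enrollment 8 (Ivan): course_id=3 -> matches Economics
  - enrollment 9 (Leo): course_id=3 -> matches Economics
So 1 of 9 rows is dropped.

SQL:
SELECT a.student, b.title AS course
FROM enrollments a
INNER JOIN courses b ON a.course_id = b.id

Result:
student | course     
--------+------------
Xander  | Programming
Tina    | Economics  
Frank   | Programming
Fiona   | Programming
Helen   | Programming
Chris   | Chemistry  
Ivan    | Economics  
Leo     | Economics  


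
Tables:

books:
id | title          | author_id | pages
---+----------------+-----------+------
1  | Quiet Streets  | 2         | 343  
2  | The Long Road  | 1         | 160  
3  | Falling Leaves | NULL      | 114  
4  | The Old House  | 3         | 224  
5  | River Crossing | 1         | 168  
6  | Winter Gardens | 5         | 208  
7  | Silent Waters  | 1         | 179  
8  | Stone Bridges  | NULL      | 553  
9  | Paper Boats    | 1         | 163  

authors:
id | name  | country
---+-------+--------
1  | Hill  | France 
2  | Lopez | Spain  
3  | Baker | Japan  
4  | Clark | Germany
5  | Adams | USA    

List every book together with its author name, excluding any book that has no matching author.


INNER JOIN keeps only books rows whose author_id matches an id in authors. Walk through each book:
  - book 1 (Quiet Streets): author_id=2 -> matches Lopez
  - book 2 (The Long Road): author_id=1 -> matches Hill
  - book 3 (Falling Leaves): author_id=NULL, no match -> dropped
  - book 4 (The Old House): author_id=3 -> matches Baker
  - book 5 (River Crossing): author_id=1 -> matches Hill
  - book 6 (Winter Gardens): author_id=5 -> matches Adams
  - book 7 (Silent Waters): author_id=1 -> matches Hill
  - book 8 (Stone Bridges): author_id=NULL, no match -> dropped
  - book 9 (Paper Boats): author_id=1 -> matches Hill
So 2 of 9 rows are dropped.

SQL:
SELECT a.title, b.name AS author
FROM books a
INNER JOIN authors b ON a.author_id = b.id

Result:
title          | author
---------------+-------
Quiet Streets  | Lopez 
The Long Road  | Hill  
The Old House  | Baker 
River Crossing | Hill  
Winter Gardens | Adams 
Silent Waters  | Hill  
Paper Boats    | Hill  


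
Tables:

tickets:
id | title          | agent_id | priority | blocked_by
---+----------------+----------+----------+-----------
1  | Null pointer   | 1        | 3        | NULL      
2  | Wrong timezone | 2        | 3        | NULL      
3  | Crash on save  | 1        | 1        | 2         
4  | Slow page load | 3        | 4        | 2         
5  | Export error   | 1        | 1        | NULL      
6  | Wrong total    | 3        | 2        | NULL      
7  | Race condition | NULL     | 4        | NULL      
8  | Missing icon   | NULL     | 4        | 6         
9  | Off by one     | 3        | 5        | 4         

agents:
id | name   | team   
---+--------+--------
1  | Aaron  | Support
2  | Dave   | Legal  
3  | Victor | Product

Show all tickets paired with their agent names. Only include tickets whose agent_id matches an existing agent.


INNER JOIN keeps only tickets rows whose agent_id matches an id in agents. Walk through each ticket:
  - ticket 1 (Null pointer): agent_id=1 -> matches Aaron
  - ticket 2 (Wrong timezone): agent_id=2 -> matches Dave
  - ticket 3 (Crash on save): agent_id=1 -> matches Aaron
  - ticket 4 (Slow page load): agent_id=3 -> matches Victor
  - ticket 5 (Export error): agent_id=1 -> matches Aaron
  - ticket 6 (Wrong total): agent_id=3 -> matches Victor
  - ticket 7 (Race condition): agent_id=NULL, no match -> dropped
  - ticket 8 (Missing icon): agent_id=NULL, no match -> dropped
  - ticket 9 (Off by one): agent_id=3 -> matches Victor
So 2 of 9 rows are dropped.

SQL:
SELECT a.title, b.name AS agent
FROM tickets a
INNER JOIN agents b ON a.agent_id = b.id

Result:
title          | agent 
---------------+-------
Null pointer   | Aaron 
Wrong timezone | Dave  
Crash on save  | Aaron 
Slow page load | Victor
Export error   | Aaron 
Wrong total    | Victor
Off by one     | Victor


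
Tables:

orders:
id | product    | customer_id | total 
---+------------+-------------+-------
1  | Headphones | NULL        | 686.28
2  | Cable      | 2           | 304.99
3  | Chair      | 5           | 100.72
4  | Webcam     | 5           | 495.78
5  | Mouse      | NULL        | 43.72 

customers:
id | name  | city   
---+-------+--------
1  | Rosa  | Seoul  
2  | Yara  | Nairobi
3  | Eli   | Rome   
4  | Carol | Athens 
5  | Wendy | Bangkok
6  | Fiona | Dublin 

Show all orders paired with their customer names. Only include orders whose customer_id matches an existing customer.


INNER JOIN keeps only orders rows whose customer_id matches an id in customers. Walk through each order:
  - order 1 (Headphones): customer_id=NULL, no match -> dropped
  - order 2 (Cable): customer_id=2 -> matches Yara
  - order 3 (Chair): customer_id=5 -> matches Wendy
  - order 4 (Webcam): customer_id=5 -> matches Wendy
  - order 5 (Mouse): customer_id=NULL, no match -> dropped
So 2 of 5 rows are dropped.

SQL:
SELECT a.product, b.name AS customer
FROM orders a
INNER JOIN customers b ON a.customer_id = b.id

Result:
product | customer
--------+---------
Cable   | Yara    
Chair   | Wendy   
Webcam  | Wendy   


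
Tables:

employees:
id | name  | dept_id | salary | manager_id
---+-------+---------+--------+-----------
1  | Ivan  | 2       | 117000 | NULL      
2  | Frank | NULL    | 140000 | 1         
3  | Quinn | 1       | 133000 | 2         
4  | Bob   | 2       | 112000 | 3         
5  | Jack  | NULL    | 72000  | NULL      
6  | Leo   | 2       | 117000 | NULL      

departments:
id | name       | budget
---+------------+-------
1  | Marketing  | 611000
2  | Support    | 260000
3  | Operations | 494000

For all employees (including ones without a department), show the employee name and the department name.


LEFT JOIN keeps every row from employees (the left table); where dept_id has no match in departments, the department columns become NULL. Walk through each employee:
  - employee 1 (Ivan): dept_id=2 -> matches Support
  - employee 2 (Frank): dept_id=NULL, no match -> kept with NULL
  - employee 3 (Quinn): dept_id=1 -> matches Marketing
  - employee 4 (Bob): dept_id=2 -> matches Support
  - employee 5 (Jack): dept_id=NULL, no match -> kept with NULL
  - employee 6 (Leo): dept_id=2 -> matches Support
All 6 rows appear; 2 have NULL department.

SQL:
SELECT a.name, b.name AS department
FROM employees a
LEFT JOIN departments b ON a.dept_id = b.id

Result:
name  | department
------+-----------
Ivan  | Support   
Frank | NULL      
Quinn | Marketing 
Bob   | Support   
Jack  | NULL      
Leo   | Support   


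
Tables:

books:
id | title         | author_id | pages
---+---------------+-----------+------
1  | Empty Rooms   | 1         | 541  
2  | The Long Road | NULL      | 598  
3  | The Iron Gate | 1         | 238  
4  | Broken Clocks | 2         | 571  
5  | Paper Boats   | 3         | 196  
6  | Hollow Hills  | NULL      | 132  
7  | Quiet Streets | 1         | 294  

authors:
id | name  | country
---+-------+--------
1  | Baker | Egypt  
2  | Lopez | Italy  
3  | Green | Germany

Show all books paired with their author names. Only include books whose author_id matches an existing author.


INNER JOIN keeps only books rows whose author_id matches an id in authors. Walk through each book:
  - book 1 (Empty Rooms): author_id=1 -> matches Baker
  - book 2 (The Long Road): author_id=NULL, no match -> dropped
  - book 3 (The Iron Gate): author_id=1 -> matches Baker
  - book 4 (Broken Clocks): author_id=2 -> matches Lopez
  - book 5 (Paper Boats): author_id=3 -> matches Green
  - book 6 (Hollow Hills): author_id=NULL, no match -> dropped
  - book 7 (Quiet Streets): author_id=1 -> matches Baker
So 2 of 7 rows are dropped.

SQL:
SELECT a.title, b.name AS author
FROM books a
INNER JOIN authors b ON a.author_id = b.id

Result:
title         | author
--------------+-------
Empty Rooms   | Baker 
The Iron Gate | Baker 
Broken Clocks | Lopez 
Paper Boats   | Green 
Quiet Streets | Baker 


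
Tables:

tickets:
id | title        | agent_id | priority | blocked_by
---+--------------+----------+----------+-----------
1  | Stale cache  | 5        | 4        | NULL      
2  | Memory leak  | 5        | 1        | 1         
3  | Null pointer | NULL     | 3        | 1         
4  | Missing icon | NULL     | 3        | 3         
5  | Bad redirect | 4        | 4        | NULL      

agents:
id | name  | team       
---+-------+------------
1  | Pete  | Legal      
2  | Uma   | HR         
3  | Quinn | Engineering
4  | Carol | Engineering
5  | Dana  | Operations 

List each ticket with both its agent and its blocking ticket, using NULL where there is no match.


Two LEFT JOINs from the same base table tickets: one to agents via agent_id, one to tickets itself via blocked_by. Both are LEFT so every ticket is preserved.
Match against agents:
  - ticket 1 (Stale cache): agent_id=5 -> matches Dana
  - ticket 2 (Memory leak): agent_id=5 -> matches Dana
  - ticket 3 (Null pointer): agent_id=NULL, no match -> kept with NULL
  - ticket 4 (Missing icon): agent_id=NULL, no match -> kept with NULL
  - ticket 5 (Bad redirect): agent_id=4 -> matches Carol
Match against tickets (self):
  - ticket 1 (Stale cache): blocked_by=NULL -> NULL
  - ticket 2 (Memory leak): blocked_by=1 -> Stale cache
  - ticket 3 (Null pointer): blocked_by=1 -> Stale cache
  - ticket 4 (Missing icon): blocked_by=3 -> Null pointer
  - ticket 5 (Bad redirect): blocked_by=NULL -> NULL

SQL:
SELECT a.title, b.name AS agent, c.title AS blocked_by
FROM tickets a
LEFT JOIN agents b ON a.agent_id = b.id
LEFT JOIN tickets c ON a.blocked_by = c.id

Result:
title        | agent | blocked_by  
-------------+-------+-------------
Stale cache  | Dana  | NULL        
Memory leak  | Dana  | Stale cache 
Null pointer | NULL  | Stale cache 
Missing icon | NULL  | Null pointer
Bad redirect | Carol | NULL        


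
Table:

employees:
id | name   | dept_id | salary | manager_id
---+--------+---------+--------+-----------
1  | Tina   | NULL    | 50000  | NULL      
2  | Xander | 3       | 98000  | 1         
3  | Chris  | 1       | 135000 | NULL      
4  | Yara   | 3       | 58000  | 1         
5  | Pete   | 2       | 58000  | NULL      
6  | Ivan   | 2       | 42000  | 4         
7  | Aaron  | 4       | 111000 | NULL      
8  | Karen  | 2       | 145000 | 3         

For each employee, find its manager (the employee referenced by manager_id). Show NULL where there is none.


This is a self-join: employees is joined to a second copy of itself, matching each row's manager_id to another row's id. Use LEFT JOIN so rows with manager_id=NULL are kept.
  - employee 1 (Tina): manager_id=NULL -> NULL
  - employee 2 (Xander): manager_id=1 -> Tina
  - employee 3 (Chris): manager_id=NULL -> NULL
  - employee 4 (Yara): manager_id=1 -> Tina
  - employee 5 (Pete): manager_id=NULL -> NULL
  - employee 6 (Ivan): manager_id=4 -> Yara
  - employee 7 (Aaron): manager_id=NULL -> NULL
  - employee 8 (Karen): manager_id=3 -> Chris

SQL:
SELECT a.name AS item, b.name AS manager
FROM employees a
LEFT JOIN employees b ON a.manager_id = b.id

Result:
item   | manager
-------+--------
Tina   | NULL   
Xander | Tina   
Chris  | NULL   
Yara   | Tina   
Pete   | NULL   
Ivan   | Yara   
Aaron  | NULL   
Karen  | Chris  


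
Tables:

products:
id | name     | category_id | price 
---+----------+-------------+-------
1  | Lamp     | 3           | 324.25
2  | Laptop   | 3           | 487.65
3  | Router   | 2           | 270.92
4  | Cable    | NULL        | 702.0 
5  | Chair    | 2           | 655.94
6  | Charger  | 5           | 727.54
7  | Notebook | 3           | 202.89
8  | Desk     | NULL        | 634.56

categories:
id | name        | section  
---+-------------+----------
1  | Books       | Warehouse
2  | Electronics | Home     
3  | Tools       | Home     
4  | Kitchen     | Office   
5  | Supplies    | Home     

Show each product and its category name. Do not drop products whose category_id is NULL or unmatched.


LEFT JOIN keeps every row from products (the left table); where category_id has no match in categories, the category columns become NULL. Walk through each product:
  - product 1 (Lamp): category_id=3 -> matches Tools
  - product 2 (Laptop): category_id=3 -> matches Tools
  - product 3 (Router): category_id=2 -> matches Electronics
  - product 4 (Cable): category_id=NULL, no match -> kept with NULL
  - product 5 (Chair): category_id=2 -> matches Electronics
  - product 6 (Charger): category_id=5 -> matches Supplies
  - product 7 (Notebook): category_id=3 -> matches Tools
  - product 8 (Desk): category_id=NULL, no match -> kept with NULL
All 8 rows appear; 2 have NULL category.

SQL:
SELECT a.name, b.name AS category
FROM products a
LEFT JOIN categories b ON a.category_id = b.id

Result:
name     | category   
---------+------------
Lamp     | Tools      
Laptop   | Tools      
Router   | Electronics
Cable    | NULL       
Chair    | Electronics
Charger  | Supplies   
Notebook | Tools      
Desk     | NULL       


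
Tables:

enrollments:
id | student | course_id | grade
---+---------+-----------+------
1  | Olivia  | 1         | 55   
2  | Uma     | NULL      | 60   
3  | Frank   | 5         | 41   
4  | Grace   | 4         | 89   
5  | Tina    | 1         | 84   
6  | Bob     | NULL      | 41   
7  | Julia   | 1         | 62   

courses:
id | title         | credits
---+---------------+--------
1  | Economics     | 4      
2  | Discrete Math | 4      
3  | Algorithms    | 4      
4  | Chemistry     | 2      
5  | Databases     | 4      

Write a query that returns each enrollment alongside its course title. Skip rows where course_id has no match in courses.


INNER JOIN keeps only enrollments rows whose course_id matches an id in courses. Walk through each enrollment:
  - enrollment 1 (Olivia): course_id=1 -> matches Economics
  - enrollment 2 (Uma): course_id=NULL, no match -> dropped
  - enrollment 3 (Frank): course_id=5 -> matches Databases
  - enrollment 4 (Grace): course_id=4 -> matches Chemistry
  - enrollment 5 (Tina): course_id=1 -> matches Economics
  - enrollment 6 (Bob): course_id=NULL, no match -> dropped
  - enrollment 7 (Julia): course_id=1 -> matches Economics
So 2 of 7 rows are dropped.

SQL:
SELECT a.student, b.title AS course
FROM enrollments a
INNER JOIN courses b ON a.course_id = b.id

Result:
student | course   
--------+----------
Olivia  | Economics
Frank   | Databases
Grace   | Chemistry
Tina    | Economics
Julia   | Economics


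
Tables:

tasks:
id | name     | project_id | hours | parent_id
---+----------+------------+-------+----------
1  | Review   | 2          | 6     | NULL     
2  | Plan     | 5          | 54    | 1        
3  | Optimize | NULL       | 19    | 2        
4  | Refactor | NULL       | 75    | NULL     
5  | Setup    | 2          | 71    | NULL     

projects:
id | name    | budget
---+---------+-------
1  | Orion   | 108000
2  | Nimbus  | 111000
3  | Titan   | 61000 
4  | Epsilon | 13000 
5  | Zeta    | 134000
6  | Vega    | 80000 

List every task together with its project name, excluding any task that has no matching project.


INNER JOIN keeps only tasks rows whose project_id matches an id in projects. Walk through each task:
  - task 1 (Review): project_id=2 -> matches Nimbus
  - task 2 (Plan): project_id=5 -> matches Zeta
  - task 3 (Optimize): project_id=NULL, no match -> dropped
  - task 4 (Refactor): project_id=NULL, no match -> dropped
  - task 5 (Setup): project_id=2 -> matches Nimbus
So 2 of 5 rows are dropped.

SQL:
SELECT a.name, b.name AS project
FROM tasks a
INNER JOIN projects b ON a.project_id = b.id

Result:
name   | project
-------+--------
Review | Nimbus 
Plan   | Zeta   
Setup  | Nimbus 


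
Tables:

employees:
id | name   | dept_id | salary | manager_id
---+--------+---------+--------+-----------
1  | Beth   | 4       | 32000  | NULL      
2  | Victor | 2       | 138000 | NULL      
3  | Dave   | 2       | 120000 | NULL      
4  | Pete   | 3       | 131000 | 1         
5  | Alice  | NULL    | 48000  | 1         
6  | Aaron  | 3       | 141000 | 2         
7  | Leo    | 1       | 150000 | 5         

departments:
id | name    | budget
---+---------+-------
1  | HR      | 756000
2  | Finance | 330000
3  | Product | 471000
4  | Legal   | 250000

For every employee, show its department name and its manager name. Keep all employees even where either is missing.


Two LEFT JOINs from the same base table employees: one to departments via dept_id, one to employees itself via manager_id. Both are LEFT so every employee is preserved.
Match against departments:
  - employee 1 (Beth): dept_id=4 -> matches Legal
  - employee 2 (Victor): dept_id=2 -> matches Finance
  - employee 3 (Dave): dept_id=2 -> matches Finance
  - employee 4 (Pete): dept_id=3 -> matches Product
  - employee 5 (Alice): dept_id=NULL, no match -> kept with NULL
  - employee 6 (Aaron): dept_id=3 -> matches Product
  - employee 7 (Leo): dept_id=1 -> matches HR
Match against employees (self):
  - employee 1 (Beth): manager_id=NULL -> NULL
  - employee 2 (Victor): manager_id=NULL -> NULL
  - employee 3 (Dave): manager_id=NULL -> NULL
  - employee 4 (Pete): manager_id=1 -> Beth
  - employee 5 (Alice): manager_id=1 -> Beth
  - employee 6 (Aaron): manager_id=2 -> Victor
  - employee 7 (Leo): manager_id=5 -> Alice

SQL:
SELECT a.name, b.name AS department, c.name AS manager
FROM employees a
LEFT JOIN departments b ON a.dept_id = b.id
LEFT JOIN employees c ON a.manager_id = c.id

Result:
name   | department | manager
-------+------------+--------
Beth   | Legal      | NULL   
Victor | Finance    | NULL   
Dave   | Finance    | NULL   
Pete   | Product    | Beth   
Alice  | NULL       | Beth   
Aaron  | Product    | Victor 
Leo    | HR         | Alice  


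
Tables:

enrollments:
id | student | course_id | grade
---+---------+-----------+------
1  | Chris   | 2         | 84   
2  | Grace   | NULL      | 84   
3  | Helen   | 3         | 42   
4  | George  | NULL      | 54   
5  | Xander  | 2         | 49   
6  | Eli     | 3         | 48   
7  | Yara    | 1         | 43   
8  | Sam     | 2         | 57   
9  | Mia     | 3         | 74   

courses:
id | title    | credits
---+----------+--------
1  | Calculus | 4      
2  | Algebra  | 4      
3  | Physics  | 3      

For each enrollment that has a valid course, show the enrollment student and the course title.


INNER JOIN keeps only enrollments rows whose course_id matches an id in courses. Walk through each enrollment:
  - enrollment 1 (Chris): course_id=2 -> matches Algebra
  - enrollment 2 (Grace): course_id=NULL, no match -> dropped
  - enrollment 3 (Helen): course_id=3 -> matches Physics
  - enrollment 4 (George): course_id=NULL, no match -> dropped
  - enrollment 5 (Xander): course_id=2 -> matches Algebra
  - enrollment 6 (Eli): course_id=3 -> matches Physics
  - enrollment 7 (Yara): course_id=1 -> matches Calculus
  - enrollment 8 (Sam): course_id=2 -> matches Algebra
  - enrollment 9 (Mia): course_id=3 -> matches Physics
So 2 of 9 rows are dropped.

SQL:
SELECT a.student, b.title AS course
FROM enrollments a
INNER JOIN courses b ON a.course_id = b.id

Result:
student | course  
--------+---------
Chris   | Algebra 
Helen   | Physics 
Xander  | Algebra 
Eli     | Physics 
Yara    | Calculus
Sam     | Algebra 
Mia     | Physics 


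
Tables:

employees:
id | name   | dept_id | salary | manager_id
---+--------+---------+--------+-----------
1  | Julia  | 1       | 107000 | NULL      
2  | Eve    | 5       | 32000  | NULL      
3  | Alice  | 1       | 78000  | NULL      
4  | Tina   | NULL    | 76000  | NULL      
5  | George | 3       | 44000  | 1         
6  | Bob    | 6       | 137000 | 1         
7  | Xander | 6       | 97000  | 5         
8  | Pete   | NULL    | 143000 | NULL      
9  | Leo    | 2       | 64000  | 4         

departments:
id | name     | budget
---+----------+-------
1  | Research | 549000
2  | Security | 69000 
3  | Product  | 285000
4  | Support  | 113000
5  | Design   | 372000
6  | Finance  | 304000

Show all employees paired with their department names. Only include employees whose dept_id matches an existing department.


INNER JOIN keeps only employees rows whose dept_id matches an id in departments. Walk through each employee:
  - employee 1 (Julia): dept_id=1 -> matches Research
  - employee 2 (Eve): dept_id=5 -> matches Design
  - employee 3 (Alice): dept_id=1 -> matches Research
  - employee 4 (Tina): dept_id=NULL, no match -> dropped
  - employee 5 (George): dept_id=3 -> matches Product
  - employee 6 (Bob): dept_id=6 -> matches Finance
  - employee 7 (Xander): dept_id=6 -> matches Finance
  - employee 8 (Pete): dept_id=NULL, no match -> dropped
  - employee 9 (Leo): dept_id=2 -> matches Security
So 2 of 9 rows are dropped.

SQL:
SELECT a.name, b.name AS department
FROM employees a
INNER JOIN departments b ON a.dept_id = b.id

Result:
name   | department
-------+-----------
Julia  | Research  
Eve    | Design    
Alice  | Research  
George | Product   
Bob    | Finance   
Xander | Finance   
Leo    | Security  


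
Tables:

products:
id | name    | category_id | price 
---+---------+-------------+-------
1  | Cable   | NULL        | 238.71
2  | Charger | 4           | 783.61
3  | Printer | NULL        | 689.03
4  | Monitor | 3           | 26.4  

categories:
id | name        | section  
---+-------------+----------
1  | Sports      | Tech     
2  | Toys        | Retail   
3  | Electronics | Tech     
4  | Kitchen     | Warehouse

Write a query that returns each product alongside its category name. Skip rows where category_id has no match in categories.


INNER JOIN keeps only products rows whose category_id matches an id in categories. Walk through each product:
  - product 1 (Cable): category_id=NULL, no match -> dropped
  - product 2 (Charger): category_id=4 -> matches Kitchen
  - product 3 (Printer): category_id=NULL, no match -> dropped
  - product 4 (Monitor): category_id=3 -> matches Electronics
So 2 of 4 rows are dropped.

SQL:
SELECT a.name, b.name AS category
FROM products a
INNER JOIN categories b ON a.category_id = b.id

Result:
name    | category   
--------+------------
Charger | Kitchen    
Monitor | Electronics


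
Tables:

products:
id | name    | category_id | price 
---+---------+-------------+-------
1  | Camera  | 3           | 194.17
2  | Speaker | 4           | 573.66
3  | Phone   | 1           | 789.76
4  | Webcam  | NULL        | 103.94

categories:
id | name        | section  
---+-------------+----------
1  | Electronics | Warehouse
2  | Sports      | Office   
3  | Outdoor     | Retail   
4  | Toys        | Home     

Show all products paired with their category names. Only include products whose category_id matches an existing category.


INNER JOIN keeps only products rows whose category_id matches an id in categories. Walk through each product:
  - product 1 (Camera): category_id=3 -> matches Outdoor
  - product 2 (Speaker): category_id=4 -> matches Toys
  - product 3 (Phone): category_id=1 -> matches Electronics
  - product 4 (Webcam): category_id=NULL, no match -> dropped
So 1 of 4 rows is dropped.

SQL:
SELECT a.name, b.name AS category
FROM products a
INNER JOIN categories b ON a.category_id = b.id

Result:
name    | category   
--------+------------
Camera  | Outdoor    
Speaker | Toys       
Phone   | Electronics


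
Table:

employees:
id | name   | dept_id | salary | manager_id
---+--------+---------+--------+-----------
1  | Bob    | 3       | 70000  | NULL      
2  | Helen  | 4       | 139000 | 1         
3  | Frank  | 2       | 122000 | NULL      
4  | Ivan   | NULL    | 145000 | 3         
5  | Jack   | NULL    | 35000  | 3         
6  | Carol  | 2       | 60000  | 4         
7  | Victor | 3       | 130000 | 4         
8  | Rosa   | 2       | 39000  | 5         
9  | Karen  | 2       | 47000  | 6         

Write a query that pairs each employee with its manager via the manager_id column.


This is a self-join: employees is joined to a second copy of itself, matching each row's manager_id to another row's id. Use LEFT JOIN so rows with manager_id=NULL are kept.
  - employee 1 (Bob): manager_id=NULL -> NULL
  - employee 2 (Helen): manager_id=1 -> Bob
  - employee 3 (Frank): manager_id=NULL -> NULL
  - employee 4 (Ivan): manager_id=3 -> Frank
  - employee 5 (Jack): manager_id=3 -> Frank
  - employee 6 (Carol): manager_id=4 -> Ivan
  - employee 7 (Victor): manager_id=4 -> Ivan
  - employee 8 (Rosa): manager_id=5 -> Jack
  - employee 9 (Karen): manager_id=6 -> Carol

SQL:
SELECT a.name AS item, b.name AS manager
FROM employees a
LEFT JOIN employees b ON a.manager_id = b.id

Result:
item   | manager
-------+--------
Bob    | NULL   
Helen  | Bob    
Frank  | NULL   
Ivan   | Frank  
Jack   | Frank  
Carol  | Ivan   
Victor | Ivan   
Rosa   | Jack   
Karen  | Carol  


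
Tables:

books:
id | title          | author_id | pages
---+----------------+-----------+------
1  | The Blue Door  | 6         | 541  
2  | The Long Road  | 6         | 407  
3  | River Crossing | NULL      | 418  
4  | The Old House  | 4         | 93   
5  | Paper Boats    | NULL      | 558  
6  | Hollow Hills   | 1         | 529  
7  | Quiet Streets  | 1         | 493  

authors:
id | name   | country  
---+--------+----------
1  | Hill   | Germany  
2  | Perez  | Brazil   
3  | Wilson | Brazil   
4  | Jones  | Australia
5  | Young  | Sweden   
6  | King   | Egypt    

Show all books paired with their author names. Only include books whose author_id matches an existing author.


INNER JOIN keeps only books rows whose author_id matches an id in authors. Walk through each book:
  - book 1 (The Blue Door): author_id=6 -> matches King
  - book 2 (The Long Road): author_id=6 -> matches King
  - book 3 (River Crossing): author_id=NULL, no match -> dropped
  - book 4 (The Old House): author_id=4 -> matches Jones
  - book 5 (Paper Boats): author_id=NULL, no match -> dropped
  - book 6 (Hollow Hills): author_id=1 -> matches Hill
  - book 7 (Quiet Streets): author_id=1 -> matches Hill
So 2 of 7 rows are dropped.

SQL:
SELECT a.title, b.name AS author
FROM books a
INNER JOIN authors b ON a.author_id = b.id

Result:
title         | author
--------------+-------
The Blue Door | King  
The Long Road | King  
The Old House | Jones 
Hollow Hills  | Hill  
Quiet Streets | Hill  


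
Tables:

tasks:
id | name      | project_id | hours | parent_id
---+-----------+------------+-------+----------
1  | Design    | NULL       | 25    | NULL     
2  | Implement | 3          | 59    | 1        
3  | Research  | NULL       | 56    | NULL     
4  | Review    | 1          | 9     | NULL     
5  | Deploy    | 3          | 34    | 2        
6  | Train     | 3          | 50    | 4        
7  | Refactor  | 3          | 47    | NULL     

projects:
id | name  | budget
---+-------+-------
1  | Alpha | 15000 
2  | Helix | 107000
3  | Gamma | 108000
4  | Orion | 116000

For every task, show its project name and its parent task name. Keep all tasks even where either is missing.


Two LEFT JOINs from the same base table tasks: one to projects via project_id, one to tasks itself via parent_id. Both are LEFT so every task is preserved.
Match against projects:
  - task 1 (Design): project_id=NULL, no match -> kept with NULL
  - task 2 (Implement): project_id=3 -> matches Gamma
  - task 3 (Research): project_id=NULL, no match -> kept with NULL
  - task 4 (Review): project_id=1 -> matches Alpha
  - task 5 (Deploy): project_id=3 -> matches Gamma
  - task 6 (Train): project_id=3 -> matches Gamma
  - task 7 (Refactor): project_id=3 -> matches Gamma
Match against tasks (self):
  - task 1 (Design): parent_id=NULL -> NULL
  - task 2 (Implement): parent_id=1 -> Design
  - task 3 (Research): parent_id=NULL -> NULL
  - task 4 (Review): parent_id=NULL -> NULL
  - task 5 (Deploy): parent_id=2 -> Implement
  - task 6 (Train): parent_id=4 -> Review
  - task 7 (Refactor): parent_id=NULL -> NULL

SQL:
SELECT a.name, b.name AS project, c.name AS parent
FROM tasks a
LEFT JOIN projects b ON a.project_id = b.id
LEFT JOIN tasks c ON a.parent_id = c.id

Result:
name      | project | parent   
----------+---------+----------
Design    | NULL    | NULL     
Implement | Gamma   | Design   
Research  | NULL    | NULL     
Review    | Alpha   | NULL     
Deploy    | Gamma   | Implement
Train     | Gamma   | Review   
Refactor  | Gamma   | NULL     
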